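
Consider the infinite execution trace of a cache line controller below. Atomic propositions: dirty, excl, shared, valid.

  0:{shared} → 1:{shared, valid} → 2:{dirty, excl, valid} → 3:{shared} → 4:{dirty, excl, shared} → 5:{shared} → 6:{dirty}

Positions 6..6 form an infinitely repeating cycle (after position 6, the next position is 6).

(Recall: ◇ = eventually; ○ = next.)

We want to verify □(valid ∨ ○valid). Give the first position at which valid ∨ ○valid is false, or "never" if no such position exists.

3

Check valid ∨ ○valid at each position in order: 0 ✓, 1 ✓, 2 ✓.
At position 3 the labels are {shared} and the next position 4 has {dirty, excl, shared}, so valid ∨ ○valid is false there. This is the first violation.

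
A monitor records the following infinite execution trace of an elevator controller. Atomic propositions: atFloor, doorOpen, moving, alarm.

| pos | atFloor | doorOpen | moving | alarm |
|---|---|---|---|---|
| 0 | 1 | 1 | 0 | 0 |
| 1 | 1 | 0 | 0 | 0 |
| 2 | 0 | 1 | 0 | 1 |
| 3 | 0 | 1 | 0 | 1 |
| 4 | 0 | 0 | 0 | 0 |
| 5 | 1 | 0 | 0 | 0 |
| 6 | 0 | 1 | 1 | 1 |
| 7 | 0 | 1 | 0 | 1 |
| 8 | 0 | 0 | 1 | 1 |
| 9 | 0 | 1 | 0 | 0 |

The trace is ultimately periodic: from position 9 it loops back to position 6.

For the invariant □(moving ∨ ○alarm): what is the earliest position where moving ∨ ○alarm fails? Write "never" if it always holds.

At position 0 the labels are {atFloor, doorOpen} and the next position 1 has {atFloor}, so moving ∨ ○alarm is false there. This is the first violation.

0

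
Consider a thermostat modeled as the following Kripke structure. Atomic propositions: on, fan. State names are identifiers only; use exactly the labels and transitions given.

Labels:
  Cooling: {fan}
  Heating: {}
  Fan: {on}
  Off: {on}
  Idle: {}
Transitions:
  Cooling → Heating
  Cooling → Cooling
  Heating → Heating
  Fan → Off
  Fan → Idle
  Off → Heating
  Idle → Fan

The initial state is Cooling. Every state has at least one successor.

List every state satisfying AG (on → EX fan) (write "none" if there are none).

States satisfying on → EX fan: {Cooling, Heating, Idle}.
States satisfying AG (on → EX fan): {Cooling, Heating}.

{Cooling, Heating}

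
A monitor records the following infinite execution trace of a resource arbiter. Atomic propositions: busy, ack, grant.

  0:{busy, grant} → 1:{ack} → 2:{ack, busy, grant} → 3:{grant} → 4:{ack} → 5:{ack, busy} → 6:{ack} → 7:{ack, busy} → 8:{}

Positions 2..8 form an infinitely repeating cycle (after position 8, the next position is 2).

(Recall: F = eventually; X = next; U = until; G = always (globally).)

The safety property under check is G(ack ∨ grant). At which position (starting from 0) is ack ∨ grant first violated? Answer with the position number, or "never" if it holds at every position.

Check ack ∨ grant at each position in order: 0 ✓, 1 ✓, 2 ✓, 3 ✓, 4 ✓, 5 ✓, 6 ✓, 7 ✓.
At position 8 the labels are {}, so ack ∨ grant is false there. This is the first violation.

8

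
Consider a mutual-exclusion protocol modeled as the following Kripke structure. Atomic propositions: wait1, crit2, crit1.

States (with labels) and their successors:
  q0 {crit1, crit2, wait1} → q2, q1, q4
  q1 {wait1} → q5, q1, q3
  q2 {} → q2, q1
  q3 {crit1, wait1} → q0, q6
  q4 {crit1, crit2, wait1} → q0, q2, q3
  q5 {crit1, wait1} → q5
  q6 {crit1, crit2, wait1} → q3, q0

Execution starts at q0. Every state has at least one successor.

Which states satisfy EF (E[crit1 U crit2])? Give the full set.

{q0, q1, q2, q3, q4, q6}

States satisfying E[crit1 U crit2]: {q0, q3, q4, q6}.
States satisfying EF (E[crit1 U crit2]): {q0, q1, q2, q3, q4, q6}.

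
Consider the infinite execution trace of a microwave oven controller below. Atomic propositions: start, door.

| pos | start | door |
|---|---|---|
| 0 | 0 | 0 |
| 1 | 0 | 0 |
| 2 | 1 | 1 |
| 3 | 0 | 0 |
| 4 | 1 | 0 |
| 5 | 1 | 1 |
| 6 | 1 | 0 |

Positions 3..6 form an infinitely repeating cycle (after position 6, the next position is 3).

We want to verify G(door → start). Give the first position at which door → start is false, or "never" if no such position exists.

door → start holds at every position 0..6, and those are all the positions the trace ever visits, so the invariant G(door → start) is never violated.

never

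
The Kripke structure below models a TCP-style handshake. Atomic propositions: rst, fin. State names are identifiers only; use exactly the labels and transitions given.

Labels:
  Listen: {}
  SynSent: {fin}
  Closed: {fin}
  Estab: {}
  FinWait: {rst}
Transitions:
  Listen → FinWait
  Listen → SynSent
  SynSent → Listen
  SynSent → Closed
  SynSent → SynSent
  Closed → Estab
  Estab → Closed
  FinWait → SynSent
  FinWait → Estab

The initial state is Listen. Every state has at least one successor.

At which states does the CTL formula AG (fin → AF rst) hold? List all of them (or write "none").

States satisfying fin → AF rst: {Listen, Estab, FinWait}.
States satisfying AG (fin → AF rst): ∅.

none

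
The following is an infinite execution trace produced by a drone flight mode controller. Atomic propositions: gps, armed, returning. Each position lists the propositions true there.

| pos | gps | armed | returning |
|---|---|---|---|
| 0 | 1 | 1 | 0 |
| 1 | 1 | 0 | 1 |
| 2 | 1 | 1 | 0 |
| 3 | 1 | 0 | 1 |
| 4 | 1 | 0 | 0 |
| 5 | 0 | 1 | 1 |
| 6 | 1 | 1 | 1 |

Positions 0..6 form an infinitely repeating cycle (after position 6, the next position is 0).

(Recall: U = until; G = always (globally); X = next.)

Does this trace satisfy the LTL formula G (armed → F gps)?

Satisfied

armed → F gps holds at every position 0..6, and those are all positions ever visited, so G (armed → F gps) holds.
Positions where armed holds: 0, 2, 5, 6.
Check F gps at each: 0→ok, 2→ok, 5→ok, 6→ok.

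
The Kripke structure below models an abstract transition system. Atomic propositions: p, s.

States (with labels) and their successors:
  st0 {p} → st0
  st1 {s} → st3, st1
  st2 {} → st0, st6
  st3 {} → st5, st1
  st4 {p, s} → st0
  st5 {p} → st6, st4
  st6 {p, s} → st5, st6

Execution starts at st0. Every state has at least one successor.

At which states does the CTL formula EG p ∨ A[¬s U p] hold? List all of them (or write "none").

{st0, st2, st4, st5, st6}

States satisfying p: {st0, st4, st5, st6}.
States satisfying EG p: {st0, st4, st5, st6}.
States satisfying ¬s: {st0, st2, st3, st5}.
States satisfying A[¬s U p]: {st0, st2, st4, st5, st6}.
States satisfying EG p ∨ A[¬s U p]: {st0, st2, st4, st5, st6}.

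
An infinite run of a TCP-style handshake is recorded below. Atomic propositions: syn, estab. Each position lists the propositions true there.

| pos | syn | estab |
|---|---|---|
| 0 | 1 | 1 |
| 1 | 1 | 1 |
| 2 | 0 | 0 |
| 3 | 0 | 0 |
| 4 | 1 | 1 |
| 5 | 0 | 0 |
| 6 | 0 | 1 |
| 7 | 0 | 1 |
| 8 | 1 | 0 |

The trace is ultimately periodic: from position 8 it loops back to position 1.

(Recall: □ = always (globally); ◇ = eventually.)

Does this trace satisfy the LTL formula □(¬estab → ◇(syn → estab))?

Holds

¬estab → ◇(syn → estab) holds at every position 0..8, and those are all positions ever visited, so □(¬estab → ◇(syn → estab)) holds.
Positions where ¬estab holds: 2, 3, 5, 8.
Check ◇(syn → estab) at each: 2→ok, 3→ok, 5→ok, 8→ok.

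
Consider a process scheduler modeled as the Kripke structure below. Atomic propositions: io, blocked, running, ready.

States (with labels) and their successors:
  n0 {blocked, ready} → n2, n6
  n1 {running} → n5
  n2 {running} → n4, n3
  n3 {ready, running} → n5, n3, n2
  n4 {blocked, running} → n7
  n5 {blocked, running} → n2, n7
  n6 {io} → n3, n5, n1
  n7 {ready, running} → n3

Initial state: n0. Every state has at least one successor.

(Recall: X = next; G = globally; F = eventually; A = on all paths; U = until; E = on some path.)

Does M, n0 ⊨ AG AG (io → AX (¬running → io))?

Holds

States satisfying AG (io → AX (¬running → io)): {n0, n1, n2, n3, n4, n5, n6, n7}.
States satisfying AG AG (io → AX (¬running → io)): {n0, n1, n2, n3, n4, n5, n6, n7}.
Every state reachable from n0 satisfies AG (io → AX (¬running → io)).
n0 ∈ Sat(AG AG (io → AX (¬running → io))).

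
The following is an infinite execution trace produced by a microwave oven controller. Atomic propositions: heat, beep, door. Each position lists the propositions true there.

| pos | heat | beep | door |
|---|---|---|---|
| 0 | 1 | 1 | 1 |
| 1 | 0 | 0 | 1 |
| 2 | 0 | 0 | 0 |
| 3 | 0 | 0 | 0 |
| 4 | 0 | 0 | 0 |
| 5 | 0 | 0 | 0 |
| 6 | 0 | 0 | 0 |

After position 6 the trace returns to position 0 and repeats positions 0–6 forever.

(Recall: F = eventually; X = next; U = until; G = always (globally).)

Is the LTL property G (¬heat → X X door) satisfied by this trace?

¬heat → X X door must hold at every position from 0 onward. It fails at position 1, so G (¬heat → X X door) is false.
Positions where ¬heat holds: 1, 2, 3, 4, 5, 6.
Check X X door at each: 1→fails, 2→fails, 3→fails, 4→fails, 5→ok, 6→ok.

Does not hold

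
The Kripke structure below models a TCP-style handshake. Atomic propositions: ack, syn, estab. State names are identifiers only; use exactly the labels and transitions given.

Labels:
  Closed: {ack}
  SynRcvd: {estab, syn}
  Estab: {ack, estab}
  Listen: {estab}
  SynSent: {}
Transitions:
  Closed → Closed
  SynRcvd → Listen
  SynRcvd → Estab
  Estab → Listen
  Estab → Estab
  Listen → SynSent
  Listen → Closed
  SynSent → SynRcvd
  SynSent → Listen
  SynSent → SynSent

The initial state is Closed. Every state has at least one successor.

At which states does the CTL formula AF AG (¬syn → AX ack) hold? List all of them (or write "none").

States satisfying AG (¬syn → AX ack): {Closed}.
States satisfying AF AG (¬syn → AX ack): {Closed}.

{Closed}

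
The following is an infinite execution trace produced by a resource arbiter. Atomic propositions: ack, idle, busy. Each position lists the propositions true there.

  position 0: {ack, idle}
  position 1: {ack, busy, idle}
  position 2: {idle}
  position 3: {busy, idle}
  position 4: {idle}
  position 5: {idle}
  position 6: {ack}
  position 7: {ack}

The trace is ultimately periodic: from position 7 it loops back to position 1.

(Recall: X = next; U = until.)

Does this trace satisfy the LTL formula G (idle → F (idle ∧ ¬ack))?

idle → F (idle ∧ ¬ack) holds at every position 0..7, and those are all positions ever visited, so G (idle → F (idle ∧ ¬ack)) holds.
Positions where idle holds: 0, 1, 2, 3, 4, 5.
Check F (idle ∧ ¬ack) at each: 0→ok, 1→ok, 2→ok, 3→ok, 4→ok, 5→ok.

Satisfied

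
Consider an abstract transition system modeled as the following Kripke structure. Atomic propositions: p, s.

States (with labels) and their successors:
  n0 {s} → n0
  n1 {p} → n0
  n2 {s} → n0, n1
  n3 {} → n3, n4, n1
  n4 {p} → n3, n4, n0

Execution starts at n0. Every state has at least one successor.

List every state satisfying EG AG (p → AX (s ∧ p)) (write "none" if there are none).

States satisfying AG (p → AX (s ∧ p)): {n0}.
States satisfying EG AG (p → AX (s ∧ p)): {n0}.

{n0}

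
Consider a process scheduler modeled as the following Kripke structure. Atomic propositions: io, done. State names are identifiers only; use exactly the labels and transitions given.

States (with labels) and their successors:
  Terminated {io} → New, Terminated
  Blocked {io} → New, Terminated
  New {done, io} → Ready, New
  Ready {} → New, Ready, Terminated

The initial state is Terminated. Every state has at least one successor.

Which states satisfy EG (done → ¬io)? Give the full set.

States satisfying done → ¬io: {Terminated, Blocked, Ready}.
States satisfying EG (done → ¬io): {Terminated, Blocked, Ready}.

{Terminated, Blocked, Ready}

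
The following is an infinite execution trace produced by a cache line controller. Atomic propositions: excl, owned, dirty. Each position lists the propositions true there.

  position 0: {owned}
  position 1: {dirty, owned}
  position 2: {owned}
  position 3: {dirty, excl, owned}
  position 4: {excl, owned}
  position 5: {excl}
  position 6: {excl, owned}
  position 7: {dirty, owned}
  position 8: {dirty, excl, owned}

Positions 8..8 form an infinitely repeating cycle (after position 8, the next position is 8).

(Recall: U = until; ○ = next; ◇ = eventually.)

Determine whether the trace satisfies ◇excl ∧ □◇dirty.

Holds

excl holds at position 3, which is reachable from 0, so ◇excl holds.
◇dirty holds at every position 0..8, and those are all positions ever visited, so □◇dirty holds.
At position 0: ◇excl is true; □◇dirty is true; so ◇excl ∧ □◇dirty is true.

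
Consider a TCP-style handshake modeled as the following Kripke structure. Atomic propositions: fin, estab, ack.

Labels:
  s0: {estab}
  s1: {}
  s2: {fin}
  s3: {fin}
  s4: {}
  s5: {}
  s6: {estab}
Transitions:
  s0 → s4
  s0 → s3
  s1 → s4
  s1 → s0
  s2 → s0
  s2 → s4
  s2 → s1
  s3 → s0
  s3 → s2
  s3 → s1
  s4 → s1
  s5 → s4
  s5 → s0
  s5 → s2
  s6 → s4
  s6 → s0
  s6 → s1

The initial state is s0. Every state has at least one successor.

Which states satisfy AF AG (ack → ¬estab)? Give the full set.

{s0, s1, s2, s3, s4, s5, s6}

States satisfying AG (ack → ¬estab): {s0, s1, s2, s3, s4, s5, s6}.
States satisfying AF AG (ack → ¬estab): {s0, s1, s2, s3, s4, s5, s6}.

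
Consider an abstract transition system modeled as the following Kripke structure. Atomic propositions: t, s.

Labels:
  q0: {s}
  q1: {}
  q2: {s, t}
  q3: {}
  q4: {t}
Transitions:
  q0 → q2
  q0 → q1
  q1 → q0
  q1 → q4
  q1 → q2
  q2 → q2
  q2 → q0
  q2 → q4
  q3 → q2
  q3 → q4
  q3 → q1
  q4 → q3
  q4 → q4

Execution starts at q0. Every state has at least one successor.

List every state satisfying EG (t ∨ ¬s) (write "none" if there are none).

{q1, q2, q3, q4}

States satisfying t ∨ ¬s: {q1, q2, q3, q4}.
States satisfying EG (t ∨ ¬s): {q1, q2, q3, q4}.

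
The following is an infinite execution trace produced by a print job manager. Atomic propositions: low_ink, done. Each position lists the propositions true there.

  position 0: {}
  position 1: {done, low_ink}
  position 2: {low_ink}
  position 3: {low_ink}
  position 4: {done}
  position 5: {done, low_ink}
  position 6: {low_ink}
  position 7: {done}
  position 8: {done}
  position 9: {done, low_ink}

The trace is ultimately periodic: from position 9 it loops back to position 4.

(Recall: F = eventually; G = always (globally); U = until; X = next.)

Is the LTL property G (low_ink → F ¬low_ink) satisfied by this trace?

Yes

low_ink → F ¬low_ink holds at every position 0..9, and those are all positions ever visited, so G (low_ink → F ¬low_ink) holds.
Positions where low_ink holds: 1, 2, 3, 5, 6, 9.
Check F ¬low_ink at each: 1→ok, 2→ok, 3→ok, 5→ok, 6→ok, 9→ok.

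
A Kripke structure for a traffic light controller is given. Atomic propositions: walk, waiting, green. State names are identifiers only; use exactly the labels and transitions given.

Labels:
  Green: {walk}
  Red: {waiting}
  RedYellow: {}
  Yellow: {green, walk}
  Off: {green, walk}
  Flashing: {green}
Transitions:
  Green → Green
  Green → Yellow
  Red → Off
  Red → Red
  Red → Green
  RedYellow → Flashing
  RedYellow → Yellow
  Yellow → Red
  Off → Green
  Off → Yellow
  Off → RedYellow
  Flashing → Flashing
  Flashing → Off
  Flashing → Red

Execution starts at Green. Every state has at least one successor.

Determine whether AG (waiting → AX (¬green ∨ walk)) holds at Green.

Satisfied

States satisfying waiting → AX (¬green ∨ walk): {Green, Red, RedYellow, Yellow, Off, Flashing}.
States satisfying AG (waiting → AX (¬green ∨ walk)): {Green, Red, RedYellow, Yellow, Off, Flashing}.
Every state reachable from Green satisfies waiting → AX (¬green ∨ walk).
Green ∈ Sat(AG (waiting → AX (¬green ∨ walk))).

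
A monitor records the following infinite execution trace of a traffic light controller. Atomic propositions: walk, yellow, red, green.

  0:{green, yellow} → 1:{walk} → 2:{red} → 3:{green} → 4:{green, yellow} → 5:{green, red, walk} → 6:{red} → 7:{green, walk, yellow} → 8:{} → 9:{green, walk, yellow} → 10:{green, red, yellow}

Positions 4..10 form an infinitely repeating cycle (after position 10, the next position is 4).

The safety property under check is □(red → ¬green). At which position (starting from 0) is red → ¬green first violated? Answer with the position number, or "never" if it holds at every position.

Check red → ¬green at each position in order: 0 ✓, 1 ✓, 2 ✓, 3 ✓, 4 ✓.
At position 5 the labels are {green, red, walk}, so red → ¬green is false there. This is the first violation.

5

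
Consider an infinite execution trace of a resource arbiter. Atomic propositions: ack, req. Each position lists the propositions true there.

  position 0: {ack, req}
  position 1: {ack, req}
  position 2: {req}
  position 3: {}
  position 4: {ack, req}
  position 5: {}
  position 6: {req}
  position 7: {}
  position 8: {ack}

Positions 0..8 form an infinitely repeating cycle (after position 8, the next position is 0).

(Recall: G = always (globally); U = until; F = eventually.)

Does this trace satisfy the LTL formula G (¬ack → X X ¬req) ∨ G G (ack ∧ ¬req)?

No

¬ack → X X ¬req must hold at every position from 0 onward. It fails at position 2, so G (¬ack → X X ¬req) is false.
Positions where ¬ack holds: 2, 3, 5, 6, 7.
Check X X ¬req at each: 2→fails, 3→ok, 5→ok, 6→ok, 7→fails.
G (ack ∧ ¬req) must hold at every position from 0 onward. It fails at position 0, so G G (ack ∧ ¬req) is false.
At position 0: G (¬ack → X X ¬req) is false; G G (ack ∧ ¬req) is false; so G (¬ack → X X ¬req) ∨ G G (ack ∧ ¬req) is false.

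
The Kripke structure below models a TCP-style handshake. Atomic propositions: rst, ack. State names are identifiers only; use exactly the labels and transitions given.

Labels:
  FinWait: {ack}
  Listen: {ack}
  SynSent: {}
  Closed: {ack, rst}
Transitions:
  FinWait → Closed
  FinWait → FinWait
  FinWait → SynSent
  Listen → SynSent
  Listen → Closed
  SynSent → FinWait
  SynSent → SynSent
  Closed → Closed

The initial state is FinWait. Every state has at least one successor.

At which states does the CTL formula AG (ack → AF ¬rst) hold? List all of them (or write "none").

none

States satisfying ack → AF ¬rst: {FinWait, Listen, SynSent}.
States satisfying AG (ack → AF ¬rst): ∅.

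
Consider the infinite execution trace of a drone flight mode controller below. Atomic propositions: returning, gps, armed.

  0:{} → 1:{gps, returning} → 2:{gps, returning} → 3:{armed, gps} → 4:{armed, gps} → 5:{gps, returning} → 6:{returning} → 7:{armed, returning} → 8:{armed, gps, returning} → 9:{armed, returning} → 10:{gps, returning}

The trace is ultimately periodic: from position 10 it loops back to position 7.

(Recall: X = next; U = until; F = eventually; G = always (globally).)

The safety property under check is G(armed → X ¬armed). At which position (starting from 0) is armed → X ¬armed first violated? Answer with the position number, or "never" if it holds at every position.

3

Check armed → X ¬armed at each position in order: 0 ✓, 1 ✓, 2 ✓.
At position 3 the labels are {armed, gps} and the next position 4 has {armed, gps}, so armed → X ¬armed is false there. This is the first violation.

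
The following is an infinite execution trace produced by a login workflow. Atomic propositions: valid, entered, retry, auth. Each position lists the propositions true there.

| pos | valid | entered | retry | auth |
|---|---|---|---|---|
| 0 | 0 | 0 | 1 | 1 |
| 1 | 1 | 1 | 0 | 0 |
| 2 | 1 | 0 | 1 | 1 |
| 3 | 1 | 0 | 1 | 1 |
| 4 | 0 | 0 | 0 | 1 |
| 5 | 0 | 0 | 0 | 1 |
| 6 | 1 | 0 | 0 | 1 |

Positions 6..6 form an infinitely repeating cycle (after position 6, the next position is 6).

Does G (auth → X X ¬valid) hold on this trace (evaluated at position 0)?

auth → X X ¬valid must hold at every position from 0 onward. It fails at position 0, so G (auth → X X ¬valid) is false.
Positions where auth holds: 0, 2, 3, 4, 5, 6.
Check X X ¬valid at each: 0→fails, 2→ok, 3→ok, 4→fails, 5→fails, 6→fails.

Violated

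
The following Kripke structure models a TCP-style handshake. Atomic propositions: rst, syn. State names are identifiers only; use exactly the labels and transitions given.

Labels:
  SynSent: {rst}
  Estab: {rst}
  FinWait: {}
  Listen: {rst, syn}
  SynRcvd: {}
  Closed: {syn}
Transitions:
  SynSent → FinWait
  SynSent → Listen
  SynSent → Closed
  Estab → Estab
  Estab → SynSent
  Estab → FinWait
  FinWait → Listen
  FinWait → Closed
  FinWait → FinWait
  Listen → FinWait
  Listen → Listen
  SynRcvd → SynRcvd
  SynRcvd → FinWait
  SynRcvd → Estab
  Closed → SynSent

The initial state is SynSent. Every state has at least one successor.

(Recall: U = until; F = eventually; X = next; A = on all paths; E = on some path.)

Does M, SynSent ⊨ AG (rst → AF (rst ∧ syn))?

States satisfying rst → AF (rst ∧ syn): {FinWait, Listen, SynRcvd, Closed}.
States satisfying AG (rst → AF (rst ∧ syn)): ∅.
SynSent is reachable from SynSent and violates rst → AF (rst ∧ syn), so AG fails at SynSent.
SynSent ∉ Sat(AG (rst → AF (rst ∧ syn))).

Does not hold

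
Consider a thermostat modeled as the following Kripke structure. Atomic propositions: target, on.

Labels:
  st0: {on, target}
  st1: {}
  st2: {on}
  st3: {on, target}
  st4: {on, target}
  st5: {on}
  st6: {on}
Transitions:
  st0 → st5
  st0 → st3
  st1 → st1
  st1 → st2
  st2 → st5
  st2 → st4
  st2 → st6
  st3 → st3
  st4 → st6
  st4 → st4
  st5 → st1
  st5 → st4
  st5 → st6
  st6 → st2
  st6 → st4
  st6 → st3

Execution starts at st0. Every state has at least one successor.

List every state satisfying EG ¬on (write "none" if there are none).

States satisfying ¬on: {st1}.
States satisfying EG ¬on: {st1}.

{st1}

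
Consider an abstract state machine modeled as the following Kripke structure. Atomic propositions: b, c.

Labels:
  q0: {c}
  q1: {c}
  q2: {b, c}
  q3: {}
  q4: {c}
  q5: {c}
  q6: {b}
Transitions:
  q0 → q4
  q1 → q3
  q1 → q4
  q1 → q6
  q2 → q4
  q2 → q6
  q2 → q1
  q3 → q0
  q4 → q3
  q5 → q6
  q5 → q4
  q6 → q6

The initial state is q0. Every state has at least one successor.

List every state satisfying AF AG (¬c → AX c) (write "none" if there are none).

States satisfying AG (¬c → AX c): {q0, q3, q4}.
States satisfying AF AG (¬c → AX c): {q0, q3, q4}.

{q0, q3, q4}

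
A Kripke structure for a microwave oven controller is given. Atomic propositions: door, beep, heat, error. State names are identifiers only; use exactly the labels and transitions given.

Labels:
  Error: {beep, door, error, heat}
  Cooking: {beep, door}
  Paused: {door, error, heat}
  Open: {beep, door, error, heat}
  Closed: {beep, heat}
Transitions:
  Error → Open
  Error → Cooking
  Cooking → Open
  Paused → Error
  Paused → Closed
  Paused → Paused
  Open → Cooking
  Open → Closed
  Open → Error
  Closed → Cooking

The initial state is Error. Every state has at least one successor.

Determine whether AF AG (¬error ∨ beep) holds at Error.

Satisfied

States satisfying AG (¬error ∨ beep): {Error, Cooking, Open, Closed}.
States satisfying AF AG (¬error ∨ beep): {Error, Cooking, Open, Closed}.
Error ∈ Sat(AF AG (¬error ∨ beep)).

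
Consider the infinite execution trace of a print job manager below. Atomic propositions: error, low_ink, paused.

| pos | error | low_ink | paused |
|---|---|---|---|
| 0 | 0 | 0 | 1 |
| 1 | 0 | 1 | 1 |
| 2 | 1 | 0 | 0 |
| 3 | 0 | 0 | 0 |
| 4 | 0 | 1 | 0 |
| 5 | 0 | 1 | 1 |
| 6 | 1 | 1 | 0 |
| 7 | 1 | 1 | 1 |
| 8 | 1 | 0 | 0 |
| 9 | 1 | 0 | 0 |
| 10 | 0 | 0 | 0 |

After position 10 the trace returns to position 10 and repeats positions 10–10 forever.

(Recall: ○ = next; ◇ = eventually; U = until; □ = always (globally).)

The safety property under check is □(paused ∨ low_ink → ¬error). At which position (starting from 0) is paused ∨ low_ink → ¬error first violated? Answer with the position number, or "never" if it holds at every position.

6

Check paused ∨ low_ink → ¬error at each position in order: 0 ✓, 1 ✓, 2 ✓, 3 ✓, 4 ✓, 5 ✓.
At position 6 the labels are {error, low_ink}, so paused ∨ low_ink → ¬error is false there. This is the first violation.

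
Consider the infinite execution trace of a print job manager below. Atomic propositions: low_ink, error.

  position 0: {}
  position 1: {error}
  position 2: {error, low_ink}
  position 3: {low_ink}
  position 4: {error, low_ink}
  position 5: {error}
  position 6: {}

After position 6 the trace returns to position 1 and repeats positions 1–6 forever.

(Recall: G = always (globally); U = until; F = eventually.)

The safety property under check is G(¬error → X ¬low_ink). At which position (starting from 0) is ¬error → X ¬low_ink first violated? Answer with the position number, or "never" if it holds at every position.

Check ¬error → X ¬low_ink at each position in order: 0 ✓, 1 ✓, 2 ✓.
At position 3 the labels are {low_ink} and the next position 4 has {error, low_ink}, so ¬error → X ¬low_ink is false there. This is the first violation.

3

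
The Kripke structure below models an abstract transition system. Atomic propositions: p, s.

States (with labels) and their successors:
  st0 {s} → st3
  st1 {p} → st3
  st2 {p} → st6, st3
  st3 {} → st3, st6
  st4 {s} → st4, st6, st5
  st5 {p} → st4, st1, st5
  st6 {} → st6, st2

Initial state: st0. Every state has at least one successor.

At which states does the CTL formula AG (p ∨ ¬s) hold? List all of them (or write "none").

{st1, st2, st3, st6}

States satisfying p ∨ ¬s: {st1, st2, st3, st5, st6}.
States satisfying AG (p ∨ ¬s): {st1, st2, st3, st6}.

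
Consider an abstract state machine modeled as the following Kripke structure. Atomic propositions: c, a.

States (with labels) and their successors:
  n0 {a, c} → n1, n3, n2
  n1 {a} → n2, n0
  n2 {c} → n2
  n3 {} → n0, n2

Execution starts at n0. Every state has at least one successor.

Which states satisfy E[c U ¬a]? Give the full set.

States satisfying c: {n0, n2}.
States satisfying ¬a: {n2, n3}.
States satisfying E[c U ¬a]: {n0, n2, n3}.

{n0, n2, n3}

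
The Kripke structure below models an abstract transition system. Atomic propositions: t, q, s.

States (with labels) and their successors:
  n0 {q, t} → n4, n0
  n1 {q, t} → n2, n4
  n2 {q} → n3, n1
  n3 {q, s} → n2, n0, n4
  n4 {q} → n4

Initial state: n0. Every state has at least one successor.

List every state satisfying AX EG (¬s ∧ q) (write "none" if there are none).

States satisfying EG (¬s ∧ q): {n0, n1, n2, n4}.
States satisfying AX EG (¬s ∧ q): {n0, n1, n3, n4}.

{n0, n1, n3, n4}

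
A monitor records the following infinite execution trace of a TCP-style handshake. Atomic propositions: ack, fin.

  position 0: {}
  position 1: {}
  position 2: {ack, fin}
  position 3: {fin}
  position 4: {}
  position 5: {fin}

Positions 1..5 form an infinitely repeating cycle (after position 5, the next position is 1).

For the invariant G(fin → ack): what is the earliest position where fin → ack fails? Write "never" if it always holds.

Check fin → ack at each position in order: 0 ✓, 1 ✓, 2 ✓.
At position 3 the labels are {fin}, so fin → ack is false there. This is the first violation.

3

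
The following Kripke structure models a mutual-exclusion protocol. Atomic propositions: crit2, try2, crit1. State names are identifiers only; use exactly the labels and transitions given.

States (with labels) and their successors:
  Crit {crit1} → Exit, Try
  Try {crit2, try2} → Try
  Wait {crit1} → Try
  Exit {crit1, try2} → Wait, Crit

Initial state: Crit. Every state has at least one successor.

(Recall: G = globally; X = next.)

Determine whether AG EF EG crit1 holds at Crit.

Does not hold

States satisfying EF EG crit1: {Crit, Exit}.
States satisfying AG EF EG crit1: ∅.
Try is reachable from Crit and violates EF EG crit1, so AG fails at Crit.
Crit ∉ Sat(AG EF EG crit1).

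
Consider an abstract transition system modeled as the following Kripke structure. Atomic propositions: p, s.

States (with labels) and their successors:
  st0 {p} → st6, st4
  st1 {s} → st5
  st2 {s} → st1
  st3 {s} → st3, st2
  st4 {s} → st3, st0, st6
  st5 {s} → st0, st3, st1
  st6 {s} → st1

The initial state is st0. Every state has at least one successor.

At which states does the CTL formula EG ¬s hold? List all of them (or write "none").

States satisfying ¬s: {st0}.
States satisfying EG ¬s: ∅.

none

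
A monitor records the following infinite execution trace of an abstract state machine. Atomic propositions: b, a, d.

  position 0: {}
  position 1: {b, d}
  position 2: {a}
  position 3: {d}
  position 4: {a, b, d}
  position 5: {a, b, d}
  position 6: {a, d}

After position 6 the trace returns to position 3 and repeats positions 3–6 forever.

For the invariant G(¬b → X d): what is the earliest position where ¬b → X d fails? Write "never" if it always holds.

¬b → X d holds at every position 0..6, and those are all the positions the trace ever visits, so the invariant G(¬b → X d) is never violated.

never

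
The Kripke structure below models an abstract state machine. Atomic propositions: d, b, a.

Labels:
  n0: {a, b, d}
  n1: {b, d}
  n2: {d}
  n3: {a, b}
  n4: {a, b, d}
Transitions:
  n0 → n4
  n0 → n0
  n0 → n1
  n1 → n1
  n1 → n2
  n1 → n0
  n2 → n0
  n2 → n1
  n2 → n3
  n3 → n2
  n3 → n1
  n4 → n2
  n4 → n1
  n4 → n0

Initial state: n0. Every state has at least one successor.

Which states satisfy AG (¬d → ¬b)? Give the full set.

States satisfying ¬d → ¬b: {n0, n1, n2, n4}.
States satisfying AG (¬d → ¬b): ∅.

none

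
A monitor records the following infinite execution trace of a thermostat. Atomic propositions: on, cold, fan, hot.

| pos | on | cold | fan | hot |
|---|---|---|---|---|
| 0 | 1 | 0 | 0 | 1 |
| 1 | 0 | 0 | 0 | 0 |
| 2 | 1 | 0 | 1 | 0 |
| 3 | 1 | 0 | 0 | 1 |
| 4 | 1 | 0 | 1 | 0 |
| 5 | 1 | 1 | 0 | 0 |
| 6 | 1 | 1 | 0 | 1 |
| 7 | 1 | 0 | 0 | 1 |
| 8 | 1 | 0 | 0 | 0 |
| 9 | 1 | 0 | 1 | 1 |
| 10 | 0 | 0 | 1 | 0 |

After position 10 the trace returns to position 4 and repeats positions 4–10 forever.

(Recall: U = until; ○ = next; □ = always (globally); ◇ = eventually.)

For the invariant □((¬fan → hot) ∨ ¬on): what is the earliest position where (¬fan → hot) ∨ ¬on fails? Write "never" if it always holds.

5

Check (¬fan → hot) ∨ ¬on at each position in order: 0 ✓, 1 ✓, 2 ✓, 3 ✓, 4 ✓.
At position 5 the labels are {cold, on}, so (¬fan → hot) ∨ ¬on is false there. This is the first violation.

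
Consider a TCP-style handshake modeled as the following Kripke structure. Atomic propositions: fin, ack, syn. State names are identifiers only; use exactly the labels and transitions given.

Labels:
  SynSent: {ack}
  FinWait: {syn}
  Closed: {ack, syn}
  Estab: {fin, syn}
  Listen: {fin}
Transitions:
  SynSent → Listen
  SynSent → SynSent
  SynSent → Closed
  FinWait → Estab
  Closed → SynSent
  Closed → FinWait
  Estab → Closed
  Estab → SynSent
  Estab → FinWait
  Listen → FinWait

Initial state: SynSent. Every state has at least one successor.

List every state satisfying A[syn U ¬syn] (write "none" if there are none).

{SynSent, Listen}

States satisfying syn: {FinWait, Closed, Estab}.
States satisfying ¬syn: {SynSent, Listen}.
States satisfying A[syn U ¬syn]: {SynSent, Listen}.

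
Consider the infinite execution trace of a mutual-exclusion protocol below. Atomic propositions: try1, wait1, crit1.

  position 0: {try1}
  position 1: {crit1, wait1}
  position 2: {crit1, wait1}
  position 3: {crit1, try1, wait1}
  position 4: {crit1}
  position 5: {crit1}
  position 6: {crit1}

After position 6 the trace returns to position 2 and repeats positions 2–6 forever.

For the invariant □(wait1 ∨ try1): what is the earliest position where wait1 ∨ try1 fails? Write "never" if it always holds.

4

Check wait1 ∨ try1 at each position in order: 0 ✓, 1 ✓, 2 ✓, 3 ✓.
At position 4 the labels are {crit1}, so wait1 ∨ try1 is false there. This is the first violation.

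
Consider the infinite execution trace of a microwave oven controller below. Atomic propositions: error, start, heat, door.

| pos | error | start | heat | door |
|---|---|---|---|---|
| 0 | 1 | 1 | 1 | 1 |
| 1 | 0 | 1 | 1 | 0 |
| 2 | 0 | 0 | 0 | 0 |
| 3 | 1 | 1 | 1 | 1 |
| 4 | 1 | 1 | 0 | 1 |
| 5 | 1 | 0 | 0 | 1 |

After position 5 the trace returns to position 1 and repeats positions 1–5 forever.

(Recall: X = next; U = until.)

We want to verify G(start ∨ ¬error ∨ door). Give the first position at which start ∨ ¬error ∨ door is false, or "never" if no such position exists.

never

start ∨ ¬error ∨ door holds at every position 0..5, and those are all the positions the trace ever visits, so the invariant G(start ∨ ¬error ∨ door) is never violated.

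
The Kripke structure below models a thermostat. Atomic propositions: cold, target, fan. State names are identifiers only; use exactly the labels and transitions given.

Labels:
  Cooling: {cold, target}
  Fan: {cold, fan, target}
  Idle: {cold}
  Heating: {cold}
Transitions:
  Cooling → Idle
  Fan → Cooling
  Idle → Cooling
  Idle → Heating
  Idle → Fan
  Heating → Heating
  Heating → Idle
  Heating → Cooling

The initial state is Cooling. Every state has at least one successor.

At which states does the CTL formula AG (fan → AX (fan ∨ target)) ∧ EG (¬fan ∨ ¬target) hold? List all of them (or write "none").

States satisfying fan → AX (fan ∨ target): {Cooling, Fan, Idle, Heating}.
States satisfying AG (fan → AX (fan ∨ target)): {Cooling, Fan, Idle, Heating}.
States satisfying ¬fan ∨ ¬target: {Cooling, Idle, Heating}.
States satisfying EG (¬fan ∨ ¬target): {Cooling, Idle, Heating}.
States satisfying AG (fan → AX (fan ∨ target)) ∧ EG (¬fan ∨ ¬target): {Cooling, Idle, Heating}.

{Cooling, Idle, Heating}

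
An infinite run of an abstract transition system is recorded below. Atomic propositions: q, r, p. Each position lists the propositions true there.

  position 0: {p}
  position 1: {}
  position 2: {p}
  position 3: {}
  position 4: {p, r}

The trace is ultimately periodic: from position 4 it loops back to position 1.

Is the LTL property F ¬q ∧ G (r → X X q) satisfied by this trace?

Does not hold

¬q holds at position 0, which is reachable from 0, so F ¬q holds.
r → X X q must hold at every position from 0 onward. It fails at position 4, so G (r → X X q) is false.
Positions where r holds: 4.
Check X X q at each: 4→fails.
At position 0: F ¬q is true; G (r → X X q) is false; so F ¬q ∧ G (r → X X q) is false.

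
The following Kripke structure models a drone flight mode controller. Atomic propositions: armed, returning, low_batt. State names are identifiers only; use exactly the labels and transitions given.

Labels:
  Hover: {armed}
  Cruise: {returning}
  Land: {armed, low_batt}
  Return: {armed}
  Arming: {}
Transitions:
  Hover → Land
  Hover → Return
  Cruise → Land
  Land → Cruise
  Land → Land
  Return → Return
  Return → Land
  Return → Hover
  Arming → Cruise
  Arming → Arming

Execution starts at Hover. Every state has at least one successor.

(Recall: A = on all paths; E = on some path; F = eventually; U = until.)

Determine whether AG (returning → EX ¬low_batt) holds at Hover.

Does not hold

States satisfying returning → EX ¬low_batt: {Hover, Land, Return, Arming}.
States satisfying AG (returning → EX ¬low_batt): ∅.
Cruise is reachable from Hover and violates returning → EX ¬low_batt, so AG fails at Hover.
Hover ∉ Sat(AG (returning → EX ¬low_batt)).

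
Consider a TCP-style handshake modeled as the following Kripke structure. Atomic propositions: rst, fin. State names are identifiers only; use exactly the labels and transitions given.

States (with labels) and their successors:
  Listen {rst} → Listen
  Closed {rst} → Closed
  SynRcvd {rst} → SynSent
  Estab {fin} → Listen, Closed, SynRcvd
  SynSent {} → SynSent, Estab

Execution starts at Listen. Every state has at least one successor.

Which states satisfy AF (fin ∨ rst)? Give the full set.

States satisfying fin ∨ rst: {Listen, Closed, SynRcvd, Estab}.
States satisfying AF (fin ∨ rst): {Listen, Closed, SynRcvd, Estab}.

{Listen, Closed, SynRcvd, Estab}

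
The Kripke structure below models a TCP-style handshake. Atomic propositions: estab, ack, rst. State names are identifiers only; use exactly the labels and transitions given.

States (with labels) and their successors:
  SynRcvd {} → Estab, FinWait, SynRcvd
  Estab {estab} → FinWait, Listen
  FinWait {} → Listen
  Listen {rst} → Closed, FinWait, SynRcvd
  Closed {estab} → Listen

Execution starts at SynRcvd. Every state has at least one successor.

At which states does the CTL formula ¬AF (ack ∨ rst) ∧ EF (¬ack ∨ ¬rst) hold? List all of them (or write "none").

States satisfying ack ∨ rst: {Listen}.
States satisfying AF (ack ∨ rst): {Estab, FinWait, Listen, Closed}.
States satisfying ¬AF (ack ∨ rst): {SynRcvd}.
States satisfying ¬ack ∨ ¬rst: {SynRcvd, Estab, FinWait, Listen, Closed}.
States satisfying EF (¬ack ∨ ¬rst): {SynRcvd, Estab, FinWait, Listen, Closed}.
States satisfying ¬AF (ack ∨ rst) ∧ EF (¬ack ∨ ¬rst): {SynRcvd}.

{SynRcvd}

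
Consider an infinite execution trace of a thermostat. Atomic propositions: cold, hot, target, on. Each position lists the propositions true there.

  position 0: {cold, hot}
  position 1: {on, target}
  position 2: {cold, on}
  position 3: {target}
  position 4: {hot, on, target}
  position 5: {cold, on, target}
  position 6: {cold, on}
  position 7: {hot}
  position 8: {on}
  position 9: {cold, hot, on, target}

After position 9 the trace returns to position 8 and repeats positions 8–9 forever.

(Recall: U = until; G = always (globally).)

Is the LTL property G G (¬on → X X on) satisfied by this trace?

G (¬on → X X on) holds at every position 0..9, and those are all positions ever visited, so G G (¬on → X X on) holds.

Satisfied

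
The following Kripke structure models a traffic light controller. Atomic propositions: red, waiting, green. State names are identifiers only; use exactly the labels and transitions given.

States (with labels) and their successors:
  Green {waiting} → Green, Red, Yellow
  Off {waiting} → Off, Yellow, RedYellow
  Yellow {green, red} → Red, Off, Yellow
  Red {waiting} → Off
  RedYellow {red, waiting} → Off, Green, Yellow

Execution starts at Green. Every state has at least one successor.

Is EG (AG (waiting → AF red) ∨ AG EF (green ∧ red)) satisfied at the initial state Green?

States satisfying AG (waiting → AF red) ∨ AG EF (green ∧ red): {Green, Off, Yellow, Red, RedYellow}.
States satisfying EG (AG (waiting → AF red) ∨ AG EF (green ∧ red)): {Green, Off, Yellow, Red, RedYellow}.
Green ∈ Sat(EG (AG (waiting → AF red) ∨ AG EF (green ∧ red))).

Yes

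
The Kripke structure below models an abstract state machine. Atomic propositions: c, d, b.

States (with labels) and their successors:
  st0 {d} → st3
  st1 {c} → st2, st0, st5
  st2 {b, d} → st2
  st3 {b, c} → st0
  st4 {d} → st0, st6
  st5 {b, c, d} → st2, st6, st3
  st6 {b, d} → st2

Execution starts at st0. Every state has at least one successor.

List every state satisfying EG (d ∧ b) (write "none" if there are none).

{st2, st5, st6}

States satisfying d ∧ b: {st2, st5, st6}.
States satisfying EG (d ∧ b): {st2, st5, st6}.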